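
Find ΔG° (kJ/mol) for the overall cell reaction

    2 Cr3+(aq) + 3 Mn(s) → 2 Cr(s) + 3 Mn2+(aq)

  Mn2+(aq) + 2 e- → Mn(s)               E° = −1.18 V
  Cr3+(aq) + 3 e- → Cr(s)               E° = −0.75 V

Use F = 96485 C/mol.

−249 kJ/mol

In the reaction as written Cr3+(aq) is reduced, so the Cr³⁺/Cr couple is the cathode and Mn²⁺/Mn is the anode.
E°cell = −0.75 − (−1.18) = +0.43 V; balancing electrons gives n = 6.
ΔG° = −nFE°cell = −(6)(96485)(+0.43) J/mol = −249 kJ/mol.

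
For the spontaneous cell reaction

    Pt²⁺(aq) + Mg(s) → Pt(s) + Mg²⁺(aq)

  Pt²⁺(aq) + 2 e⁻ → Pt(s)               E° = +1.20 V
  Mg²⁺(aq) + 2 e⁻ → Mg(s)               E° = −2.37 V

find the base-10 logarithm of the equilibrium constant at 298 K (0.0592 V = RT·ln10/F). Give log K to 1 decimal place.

log K = 120.6

The Pt²⁺/Pt couple is reduced (cathode); E°cell = +1.20 − (−2.37) = +3.57 V with n = 2.
At equilibrium E = 0, so log K = nE°cell / 0.0592 = (2)(+3.57) / 0.0592 = 120.6.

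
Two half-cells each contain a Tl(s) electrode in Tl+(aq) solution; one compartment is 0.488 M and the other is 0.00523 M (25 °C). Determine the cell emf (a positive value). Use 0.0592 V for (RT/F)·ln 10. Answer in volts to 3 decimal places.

For a concentration cell E°cell = 0, since both electrodes use the same couple.
The compartment with the higher Tl+(aq) concentration (0.488 M) acts as the cathode; ions are reduced there and produced at the dilute (0.00523 M) anode.
With n = 1, Ecell = −(0.0592/1)·log([dilute]/[conc]) = −(0.0592/1)·log(0.00523/0.488) = +0.117 V.

0.117 V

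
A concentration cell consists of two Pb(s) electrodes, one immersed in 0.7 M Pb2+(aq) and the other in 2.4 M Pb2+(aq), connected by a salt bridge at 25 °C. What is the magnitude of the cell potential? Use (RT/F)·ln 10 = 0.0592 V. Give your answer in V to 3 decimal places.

0.016 V

For a concentration cell E°cell = 0, since both electrodes use the same couple.
The compartment with the higher Pb2+(aq) concentration (2.4 M) acts as the cathode; ions are reduced there and produced at the dilute (0.7 M) anode.
With n = 2, Ecell = −(0.0592/2)·log([dilute]/[conc]) = −(0.0592/2)·log(0.7/2.4) = +0.016 V.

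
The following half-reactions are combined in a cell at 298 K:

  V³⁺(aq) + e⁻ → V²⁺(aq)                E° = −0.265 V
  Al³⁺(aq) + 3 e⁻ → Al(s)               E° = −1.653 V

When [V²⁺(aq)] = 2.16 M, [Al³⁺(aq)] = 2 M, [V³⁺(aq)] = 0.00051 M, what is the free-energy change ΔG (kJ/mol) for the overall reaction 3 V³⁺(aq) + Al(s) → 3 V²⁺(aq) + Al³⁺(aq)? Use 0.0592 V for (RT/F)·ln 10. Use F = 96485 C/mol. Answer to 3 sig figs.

−338 kJ/mol

With V³⁺/V²⁺ reduced at the cathode, E°cell = −0.265 − (−1.653) = +1.388 V and n = 3.
Q = ([V²⁺(aq)]^3·[Al³⁺(aq)]) / [V³⁺(aq)]^3 = 1.52×10^11, so log Q = 11.182 and E = +1.388 − (0.0592/3)(11.182) = +1.1673 V.
Then ΔG = −nFE = −3 × 96485 × +1.1673 J/mol = −338 kJ/mol.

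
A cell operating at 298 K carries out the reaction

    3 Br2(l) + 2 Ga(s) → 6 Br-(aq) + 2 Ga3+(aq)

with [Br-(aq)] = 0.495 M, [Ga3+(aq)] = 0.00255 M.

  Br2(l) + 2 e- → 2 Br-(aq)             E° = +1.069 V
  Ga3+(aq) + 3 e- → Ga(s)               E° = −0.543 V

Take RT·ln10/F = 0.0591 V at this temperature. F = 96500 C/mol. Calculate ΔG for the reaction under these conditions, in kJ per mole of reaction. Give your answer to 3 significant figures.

−973 kJ/mol

E°cell = +1.069 − (−0.543) = +1.612 V; the balanced reaction transfers n = 6 electrons.
The reaction quotient is [Br-(aq)]^6·[Ga3+(aq)]^2 = 9.57×10^−8; by Nernst, E = +1.612 − (0.0591/6)(−7.019) = +1.6811 V.
Finally ΔG = −nFE = −(6)(96500 C/mol)(+1.6811 V) = −973 kJ/mol.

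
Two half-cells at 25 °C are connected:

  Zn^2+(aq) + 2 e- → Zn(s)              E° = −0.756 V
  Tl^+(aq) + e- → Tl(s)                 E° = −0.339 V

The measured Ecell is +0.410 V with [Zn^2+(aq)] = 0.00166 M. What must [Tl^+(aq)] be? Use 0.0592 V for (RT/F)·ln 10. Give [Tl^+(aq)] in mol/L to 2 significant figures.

0.031 M

With Tl⁺/Tl at the cathode and Zn²⁺/Zn at the anode, E°cell = −0.339 − (−0.756) = +0.417 V (n = 2).
From the Nernst equation, log Q = n(E° − E)/0.0592 = 2·(+0.417 − (+0.410))/0.0592 = 0.236.
The balanced reaction is 2 Tl^+(aq) + Zn(s) → 2 Tl(s) + Zn^2+(aq), so Q = [Zn^2+(aq)] / [Tl^+(aq)]^2.
Substituting the known concentrations and solving, log [Tl^+(aq)] = −1.508 and [Tl^+(aq)] = 0.031 M.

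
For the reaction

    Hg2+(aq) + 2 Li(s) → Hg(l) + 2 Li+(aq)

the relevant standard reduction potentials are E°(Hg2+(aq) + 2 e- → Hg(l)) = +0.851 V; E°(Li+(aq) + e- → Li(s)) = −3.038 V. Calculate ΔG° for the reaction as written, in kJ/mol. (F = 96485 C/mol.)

−750 kJ/mol

In the reaction as written Hg2+(aq) is reduced, so the Hg²⁺/Hg couple is the cathode and Li⁺/Li is the anode.
E°cell = +0.851 − (−3.038) = +3.889 V; balancing electrons gives n = 2.
ΔG° = −nFE°cell = −(2)(96485)(+3.889) J/mol = −750 kJ/mol.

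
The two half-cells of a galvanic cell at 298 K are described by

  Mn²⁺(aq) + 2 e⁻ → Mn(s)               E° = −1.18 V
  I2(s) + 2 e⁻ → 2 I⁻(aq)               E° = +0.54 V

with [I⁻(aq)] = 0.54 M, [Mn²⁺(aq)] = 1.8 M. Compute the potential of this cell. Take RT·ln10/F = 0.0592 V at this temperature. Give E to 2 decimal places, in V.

I₂/I⁻ is reduced (cathode, E° = +0.54 V) and Mn²⁺/Mn is oxidized (anode).
The standard potential is +0.54 − (−1.18) = +1.72 V and the balanced reaction transfers n = 2 electrons.
For the overall reaction I2(s) + Mn(s) → 2 I⁻(aq) + Mn²⁺(aq), Q = [I⁻(aq)]^2·[Mn²⁺(aq)] = 0.525, giving log Q = −0.280.
E = E° − (0.0592/n)·log Q = +1.72 − (0.0592/2)(−0.280) = +1.73 V.

+1.73 V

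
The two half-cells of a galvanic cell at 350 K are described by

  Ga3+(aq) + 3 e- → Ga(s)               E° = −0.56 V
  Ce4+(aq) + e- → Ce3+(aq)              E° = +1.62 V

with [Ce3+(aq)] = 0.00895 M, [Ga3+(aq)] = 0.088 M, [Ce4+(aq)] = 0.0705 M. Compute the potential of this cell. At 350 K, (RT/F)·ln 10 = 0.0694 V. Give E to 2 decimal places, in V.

The Ce⁴⁺/Ce³⁺ couple has the more positive E°, so it is the cathode; Ga³⁺/Ga is the anode.
E°cell = +1.62 − (−0.56) = +2.18 V, with n = 3 electrons transferred.
For the overall reaction 3 Ce4+(aq) + Ga(s) → 3 Ce3+(aq) + Ga3+(aq), Q = ([Ce3+(aq)]^3·[Ga3+(aq)]) / [Ce4+(aq)]^3 = 0.00018, giving log Q = −3.745.
By the Nernst equation, E = +2.18 − (0.0694/3)·(−3.745) = +2.27 V.

+2.27 V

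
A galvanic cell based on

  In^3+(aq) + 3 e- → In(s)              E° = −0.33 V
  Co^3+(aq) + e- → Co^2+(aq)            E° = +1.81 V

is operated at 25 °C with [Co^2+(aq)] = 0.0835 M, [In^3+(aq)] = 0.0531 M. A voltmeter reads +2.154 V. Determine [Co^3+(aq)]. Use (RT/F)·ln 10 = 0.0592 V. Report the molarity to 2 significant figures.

0.054 M

With Co³⁺/Co²⁺ at the cathode and In³⁺/In at the anode, E°cell = +1.81 − (−0.33) = +2.14 V (n = 3).
Since E = E° − (0.0592/n)·log Q, log Q = n(E° − E)/0.0592 = −0.709.
Balancing electrons gives 3 Co^3+(aq) + In(s) → 3 Co^2+(aq) + In^3+(aq); thus Q = ([Co^2+(aq)]^3·[In^3+(aq)]) / [Co^3+(aq)]^3.
Isolating [Co^3+(aq)] in Q = 10^{−0.709} yields log [Co^3+(aq)] = −1.267, i.e. 0.054 M.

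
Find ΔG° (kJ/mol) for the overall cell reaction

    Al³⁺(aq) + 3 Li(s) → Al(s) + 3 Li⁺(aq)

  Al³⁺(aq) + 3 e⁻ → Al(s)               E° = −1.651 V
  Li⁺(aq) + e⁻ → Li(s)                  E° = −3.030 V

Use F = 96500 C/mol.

−399 kJ/mol

In the reaction as written Al³⁺(aq) is reduced, so the Al³⁺/Al couple is the cathode and Li⁺/Li is the anode.
E°cell = −1.651 − (−3.030) = +1.379 V; balancing electrons gives n = 3.
ΔG° = −nFE°cell = −(3)(96500)(+1.379) J/mol = −399 kJ/mol.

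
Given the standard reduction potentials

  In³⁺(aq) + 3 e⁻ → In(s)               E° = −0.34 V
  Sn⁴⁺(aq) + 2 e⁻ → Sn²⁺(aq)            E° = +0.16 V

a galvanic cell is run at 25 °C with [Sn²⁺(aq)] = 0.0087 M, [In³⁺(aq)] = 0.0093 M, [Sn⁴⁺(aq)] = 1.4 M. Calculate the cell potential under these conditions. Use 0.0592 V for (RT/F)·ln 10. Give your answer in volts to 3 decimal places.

+0.605 V

The Sn⁴⁺/Sn²⁺ couple has the more positive E°, so it is the cathode; In³⁺/In is the anode.
The standard potential is +0.16 − (−0.34) = +0.50 V and the balanced reaction transfers n = 6 electrons.
Balancing gives 3 Sn⁴⁺(aq) + 2 In(s) → 3 Sn²⁺(aq) + 2 In³⁺(aq); hence Q = ([Sn²⁺(aq)]^3·[In³⁺(aq)]^2) / [Sn⁴⁺(aq)]^3 = 2.08×10^−11 (log Q = −10.683).
E = E° − (0.0592/n)·log Q = +0.50 − (0.0592/6)(−10.683) = +0.605 V.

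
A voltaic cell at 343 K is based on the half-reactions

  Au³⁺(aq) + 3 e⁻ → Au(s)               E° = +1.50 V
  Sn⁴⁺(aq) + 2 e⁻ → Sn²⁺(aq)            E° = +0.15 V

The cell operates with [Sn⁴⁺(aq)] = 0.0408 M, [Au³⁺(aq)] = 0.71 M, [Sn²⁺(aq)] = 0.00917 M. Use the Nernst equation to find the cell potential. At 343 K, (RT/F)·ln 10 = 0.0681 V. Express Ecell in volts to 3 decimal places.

The Au³⁺/Au couple has the more positive E°, so it is the cathode; Sn⁴⁺/Sn²⁺ is the anode.
E°cell = E°cat − E°an = +1.50 − (+0.15) = +1.35 V; n = 6.
The balanced reaction is 2 Au³⁺(aq) + 3 Sn²⁺(aq) → 2 Au(s) + 3 Sn⁴⁺(aq), so Q = [Sn⁴⁺(aq)]^3 / ([Au³⁺(aq)]^2·[Sn²⁺(aq)]^3) = 175 and log Q = 2.242.
By the Nernst equation, E = +1.35 − (0.0681/6)·(2.242) = +1.325 V.

+1.325 V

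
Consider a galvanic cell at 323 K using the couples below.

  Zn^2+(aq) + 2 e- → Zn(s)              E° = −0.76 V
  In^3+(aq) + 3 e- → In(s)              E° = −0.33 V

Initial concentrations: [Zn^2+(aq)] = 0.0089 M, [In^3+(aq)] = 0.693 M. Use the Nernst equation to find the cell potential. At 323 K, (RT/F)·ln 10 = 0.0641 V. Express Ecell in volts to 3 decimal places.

+0.492 V

Since E°(In³⁺/In) > E°(Zn²⁺/Zn), In³⁺/In serves as the cathode.
E°cell = −0.33 − (−0.76) = +0.43 V, with n = 6 electrons transferred.
Balancing gives 2 In^3+(aq) + 3 Zn(s) → 2 In(s) + 3 Zn^2+(aq); hence Q = [Zn^2+(aq)]^3 / [In^3+(aq)]^2 = 1.47×10^−6 (log Q = −5.833).
E = E° − (0.0641/n)·log Q = +0.43 − (0.0641/6)(−5.833) = +0.492 V.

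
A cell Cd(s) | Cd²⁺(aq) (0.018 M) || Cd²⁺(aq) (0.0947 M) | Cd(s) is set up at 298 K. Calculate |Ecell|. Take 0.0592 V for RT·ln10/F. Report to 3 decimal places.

0.021 V

For a concentration cell E°cell = 0, since both electrodes use the same couple.
The compartment with the higher Cd²⁺(aq) concentration (0.0947 M) acts as the cathode; ions are reduced there and produced at the dilute (0.018 M) anode.
With n = 2, Ecell = −(0.0592/2)·log([dilute]/[conc]) = −(0.0592/2)·log(0.018/0.0947) = +0.021 V.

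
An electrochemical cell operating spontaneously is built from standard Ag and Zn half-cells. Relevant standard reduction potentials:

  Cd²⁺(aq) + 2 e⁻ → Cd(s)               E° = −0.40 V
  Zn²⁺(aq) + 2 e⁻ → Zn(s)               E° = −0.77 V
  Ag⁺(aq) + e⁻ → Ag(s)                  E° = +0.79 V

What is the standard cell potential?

Of the two couples in this cell, the one with the more positive reduction potential is reduced at the cathode: here that is Ag⁺/Ag (+0.79 V); Zn²⁺/Zn (−0.77 V) is the anode.
E°cell = E°(cathode) − E°(anode) = +0.79 − (−0.77) = +1.56 V.

+1.56 V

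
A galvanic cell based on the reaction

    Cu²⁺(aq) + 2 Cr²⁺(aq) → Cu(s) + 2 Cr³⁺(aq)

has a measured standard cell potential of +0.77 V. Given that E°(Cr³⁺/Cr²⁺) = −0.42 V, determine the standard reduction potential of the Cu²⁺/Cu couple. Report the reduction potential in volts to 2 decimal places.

+0.35 V

In the reaction as written the Cu²⁺/Cu couple is reduced (cathode) and Cr³⁺/Cr²⁺ is oxidized (anode), so E°cell = E°(Cu²⁺/Cu) − E°(Cr³⁺/Cr²⁺).
E°(Cu²⁺/Cu) = E°cell + E°(anode) = +0.77 + (−0.42) = +0.35 V.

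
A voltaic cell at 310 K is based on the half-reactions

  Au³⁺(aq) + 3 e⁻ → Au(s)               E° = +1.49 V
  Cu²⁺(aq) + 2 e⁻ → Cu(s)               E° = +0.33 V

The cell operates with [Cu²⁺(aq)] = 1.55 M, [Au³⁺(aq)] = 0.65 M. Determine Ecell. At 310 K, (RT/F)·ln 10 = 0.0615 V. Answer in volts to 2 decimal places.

+1.15 V

Since E°(Au³⁺/Au) > E°(Cu²⁺/Cu), Au³⁺/Au serves as the cathode.
The standard potential is +1.49 − (+0.33) = +1.16 V and the balanced reaction transfers n = 6 electrons.
For the overall reaction 2 Au³⁺(aq) + 3 Cu(s) → 2 Au(s) + 3 Cu²⁺(aq), Q = [Cu²⁺(aq)]^3 / [Au³⁺(aq)]^2 = 8.81, giving log Q = 0.945.
Applying E = E° − (RT ln10/nF)·log Q gives +1.16 − (0.0615/6)(0.945) = +1.15 V.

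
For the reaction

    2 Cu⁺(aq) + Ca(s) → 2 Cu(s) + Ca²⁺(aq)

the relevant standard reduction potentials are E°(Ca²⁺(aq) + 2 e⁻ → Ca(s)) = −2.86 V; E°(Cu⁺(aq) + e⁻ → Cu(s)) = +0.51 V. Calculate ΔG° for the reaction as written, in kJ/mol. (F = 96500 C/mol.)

In the reaction as written Cu⁺(aq) is reduced, so the Cu⁺/Cu couple is the cathode and Ca²⁺/Ca is the anode.
E°cell = +0.51 − (−2.86) = +3.37 V; balancing electrons gives n = 2.
ΔG° = −nFE°cell = −(2)(96500)(+3.37) J/mol = −650 kJ/mol.

−650 kJ/mol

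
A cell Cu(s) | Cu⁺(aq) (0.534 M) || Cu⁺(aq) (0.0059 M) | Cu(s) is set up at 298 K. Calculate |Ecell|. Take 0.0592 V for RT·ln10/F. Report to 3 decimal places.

For a concentration cell E°cell = 0, since both electrodes use the same couple.
The compartment with the higher Cu⁺(aq) concentration (0.534 M) acts as the cathode; ions are reduced there and produced at the dilute (0.0059 M) anode.
With n = 1, Ecell = −(0.0592/1)·log([dilute]/[conc]) = −(0.0592/1)·log(0.0059/0.534) = +0.116 V.

0.116 V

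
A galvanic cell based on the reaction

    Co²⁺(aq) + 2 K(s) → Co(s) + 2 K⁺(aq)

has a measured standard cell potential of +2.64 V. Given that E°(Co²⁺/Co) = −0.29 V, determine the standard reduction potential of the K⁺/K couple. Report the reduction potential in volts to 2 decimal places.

−2.93 V

In the reaction as written the Co²⁺/Co couple is reduced (cathode) and K⁺/K is oxidized (anode), so E°cell = E°(Co²⁺/Co) − E°(K⁺/K).
E°(K⁺/K) = E°(cathode) − E°cell = −0.29 − (+2.64) = −2.93 V.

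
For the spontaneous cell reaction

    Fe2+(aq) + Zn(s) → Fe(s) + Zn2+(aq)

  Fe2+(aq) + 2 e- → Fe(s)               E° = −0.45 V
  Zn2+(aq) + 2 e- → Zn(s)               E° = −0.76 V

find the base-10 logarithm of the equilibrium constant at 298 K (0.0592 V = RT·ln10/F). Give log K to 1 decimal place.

The Fe²⁺/Fe couple is reduced (cathode); E°cell = −0.45 − (−0.76) = +0.31 V with n = 2.
At equilibrium E = 0, so log K = nE°cell / 0.0592 = (2)(+0.31) / 0.0592 = 10.5.

log K = 10.5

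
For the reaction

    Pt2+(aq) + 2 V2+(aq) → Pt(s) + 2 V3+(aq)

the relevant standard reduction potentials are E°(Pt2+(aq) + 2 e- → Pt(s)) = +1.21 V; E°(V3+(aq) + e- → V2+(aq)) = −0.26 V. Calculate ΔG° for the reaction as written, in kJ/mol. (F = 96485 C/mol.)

−284 kJ/mol

In the reaction as written Pt2+(aq) is reduced, so the Pt²⁺/Pt couple is the cathode and V³⁺/V²⁺ is the anode.
E°cell = +1.21 − (−0.26) = +1.47 V; balancing electrons gives n = 2.
ΔG° = −nFE°cell = −(2)(96485)(+1.47) J/mol = −284 kJ/mol.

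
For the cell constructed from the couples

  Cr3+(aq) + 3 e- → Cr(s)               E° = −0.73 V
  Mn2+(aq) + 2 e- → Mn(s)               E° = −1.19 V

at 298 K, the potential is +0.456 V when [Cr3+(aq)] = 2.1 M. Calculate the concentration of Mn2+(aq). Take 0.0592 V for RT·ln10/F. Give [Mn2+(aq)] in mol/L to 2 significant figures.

With Cr³⁺/Cr at the cathode and Mn²⁺/Mn at the anode, E°cell = −0.73 − (−1.19) = +0.46 V (n = 6).
From the Nernst equation, log Q = n(E° − E)/0.0592 = 6·(+0.46 − (+0.456))/0.0592 = 0.405.
For 2 Cr3+(aq) + 3 Mn(s) → 2 Cr(s) + 3 Mn2+(aq), the reaction quotient is Q = [Mn2+(aq)]^3 / [Cr3+(aq)]^2.
Solving for the unknown gives log [Mn2+(aq)] = 0.350, so [Mn2+(aq)] ≈ 2.2 M.

2.2 M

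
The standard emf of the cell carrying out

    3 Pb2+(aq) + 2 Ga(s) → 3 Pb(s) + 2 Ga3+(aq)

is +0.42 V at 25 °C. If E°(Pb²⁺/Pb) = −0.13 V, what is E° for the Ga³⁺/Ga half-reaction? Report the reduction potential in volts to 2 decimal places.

−0.55 V

In the reaction as written the Pb²⁺/Pb couple is reduced (cathode) and Ga³⁺/Ga is oxidized (anode), so E°cell = E°(Pb²⁺/Pb) − E°(Ga³⁺/Ga).
E°(Ga³⁺/Ga) = E°(cathode) − E°cell = −0.13 − (+0.42) = −0.55 V.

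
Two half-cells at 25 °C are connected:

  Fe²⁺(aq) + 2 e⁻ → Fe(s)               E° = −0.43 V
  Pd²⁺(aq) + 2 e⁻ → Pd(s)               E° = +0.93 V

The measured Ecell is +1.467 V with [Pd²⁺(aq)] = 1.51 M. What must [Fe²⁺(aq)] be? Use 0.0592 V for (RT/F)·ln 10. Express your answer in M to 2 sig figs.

The Pd²⁺/Pd couple has the larger reduction potential, so it is the cathode: E°cell = +0.93 − (−0.43) = +1.36 V and n = 2.
From the Nernst equation, log Q = n(E° − E)/0.0592 = 2·(+1.36 − (+1.467))/0.0592 = −3.615.
The balanced reaction is Pd²⁺(aq) + Fe(s) → Pd(s) + Fe²⁺(aq), so Q = [Fe²⁺(aq)] / [Pd²⁺(aq)].
Isolating [Fe²⁺(aq)] in Q = 10^{−3.615} yields log [Fe²⁺(aq)] = −3.436, i.e. 0.00037 M.

0.00037 M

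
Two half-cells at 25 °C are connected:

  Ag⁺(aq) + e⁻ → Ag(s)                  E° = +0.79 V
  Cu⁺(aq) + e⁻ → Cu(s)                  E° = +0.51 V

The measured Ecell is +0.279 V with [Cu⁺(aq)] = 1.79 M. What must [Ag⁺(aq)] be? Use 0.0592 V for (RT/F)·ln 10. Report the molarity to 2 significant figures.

1.7 M

With Ag⁺/Ag at the cathode and Cu⁺/Cu at the anode, E°cell = +0.79 − (+0.51) = +0.28 V (n = 1).
Since E = E° − (0.0592/n)·log Q, log Q = n(E° − E)/0.0592 = 0.017.
Balancing electrons gives Ag⁺(aq) + Cu(s) → Ag(s) + Cu⁺(aq); thus Q = [Cu⁺(aq)] / [Ag⁺(aq)].
Substituting the known concentrations and solving, log [Ag⁺(aq)] = 0.236 and [Ag⁺(aq)] = 1.7 M.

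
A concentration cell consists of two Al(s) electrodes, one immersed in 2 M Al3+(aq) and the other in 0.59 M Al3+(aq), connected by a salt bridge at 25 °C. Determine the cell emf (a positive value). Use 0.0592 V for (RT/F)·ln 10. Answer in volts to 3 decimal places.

For a concentration cell E°cell = 0, since both electrodes use the same couple.
The compartment with the higher Al3+(aq) concentration (2 M) acts as the cathode; ions are reduced there and produced at the dilute (0.59 M) anode.
With n = 3, Ecell = −(0.0592/3)·log([dilute]/[conc]) = −(0.0592/3)·log(0.59/2) = +0.010 V.

0.010 V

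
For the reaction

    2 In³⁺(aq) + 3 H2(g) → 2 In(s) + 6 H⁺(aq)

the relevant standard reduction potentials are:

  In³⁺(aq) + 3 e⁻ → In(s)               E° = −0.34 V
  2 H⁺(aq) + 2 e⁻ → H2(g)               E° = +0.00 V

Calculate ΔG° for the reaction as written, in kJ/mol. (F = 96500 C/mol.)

In the reaction as written In³⁺(aq) is reduced, so the In³⁺/In couple is the cathode and 2H⁺/H₂ is the anode.
E°cell = −0.34 − (+0.00) = −0.34 V; balancing electrons gives n = 6.
ΔG° = −nFE°cell = −(6)(96500)(−0.34) J/mol = +197 kJ/mol.

+197 kJ/mol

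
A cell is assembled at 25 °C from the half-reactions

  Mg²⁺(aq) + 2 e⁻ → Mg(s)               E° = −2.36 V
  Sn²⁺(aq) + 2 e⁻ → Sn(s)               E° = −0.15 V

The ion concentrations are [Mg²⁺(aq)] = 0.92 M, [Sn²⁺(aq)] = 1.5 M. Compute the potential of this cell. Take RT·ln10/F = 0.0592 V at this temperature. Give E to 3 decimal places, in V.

+2.216 V

The Sn²⁺/Sn couple has the more positive E°, so it is the cathode; Mg²⁺/Mg is the anode.
The standard potential is −0.15 − (−2.36) = +2.21 V and the balanced reaction transfers n = 2 electrons.
The balanced reaction is Sn²⁺(aq) + Mg(s) → Sn(s) + Mg²⁺(aq), so Q = [Mg²⁺(aq)] / [Sn²⁺(aq)] = 0.613 and log Q = −0.212.
Applying E = E° − (RT ln10/nF)·log Q gives +2.21 − (0.0592/2)(−0.212) = +2.216 V.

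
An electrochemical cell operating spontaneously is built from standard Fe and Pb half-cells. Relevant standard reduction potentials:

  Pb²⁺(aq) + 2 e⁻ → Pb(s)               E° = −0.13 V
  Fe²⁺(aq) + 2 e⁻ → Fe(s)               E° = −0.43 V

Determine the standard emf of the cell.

The Pb²⁺/Pb couple has the higher E°, so Pb ion is reduced (cathode) and Fe is oxidized (anode).
E°cell = E°(cathode) − E°(anode) = −0.13 − (−0.43) = +0.30 V.

+0.30 V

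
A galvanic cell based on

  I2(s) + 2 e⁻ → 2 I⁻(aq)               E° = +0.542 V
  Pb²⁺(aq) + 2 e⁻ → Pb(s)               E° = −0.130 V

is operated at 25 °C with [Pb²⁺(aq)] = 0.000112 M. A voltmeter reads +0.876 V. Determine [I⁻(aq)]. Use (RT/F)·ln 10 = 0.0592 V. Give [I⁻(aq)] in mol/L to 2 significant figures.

With I₂/I⁻ at the cathode and Pb²⁺/Pb at the anode, E°cell = +0.542 − (−0.130) = +0.672 V (n = 2).
Since E = E° − (0.0592/n)·log Q, log Q = n(E° − E)/0.0592 = −6.892.
For I2(s) + Pb(s) → 2 I⁻(aq) + Pb²⁺(aq), the reaction quotient is Q = [I⁻(aq)]^2·[Pb²⁺(aq)].
Solving for the unknown gives log [I⁻(aq)] = −1.471, so [I⁻(aq)] ≈ 0.034 M.

0.034 M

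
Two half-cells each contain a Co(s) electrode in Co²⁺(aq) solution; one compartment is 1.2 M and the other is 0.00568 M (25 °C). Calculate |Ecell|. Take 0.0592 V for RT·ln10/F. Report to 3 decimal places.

For a concentration cell E°cell = 0, since both electrodes use the same couple.
The compartment with the higher Co²⁺(aq) concentration (1.2 M) acts as the cathode; ions are reduced there and produced at the dilute (0.00568 M) anode.
With n = 2, Ecell = −(0.0592/2)·log([dilute]/[conc]) = −(0.0592/2)·log(0.00568/1.2) = +0.069 V.

0.069 V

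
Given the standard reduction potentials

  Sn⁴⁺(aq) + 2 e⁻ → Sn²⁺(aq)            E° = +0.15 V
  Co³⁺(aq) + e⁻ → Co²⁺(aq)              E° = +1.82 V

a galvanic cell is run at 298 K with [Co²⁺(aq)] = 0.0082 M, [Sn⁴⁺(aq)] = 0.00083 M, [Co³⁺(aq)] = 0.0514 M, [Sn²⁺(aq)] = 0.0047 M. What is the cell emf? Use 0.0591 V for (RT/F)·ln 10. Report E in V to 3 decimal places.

Co³⁺/Co²⁺ is reduced (cathode, E° = +1.82 V) and Sn⁴⁺/Sn²⁺ is oxidized (anode).
The standard potential is +1.82 − (+0.15) = +1.67 V and the balanced reaction transfers n = 2 electrons.
For the overall reaction 2 Co³⁺(aq) + Sn²⁺(aq) → 2 Co²⁺(aq) + Sn⁴⁺(aq), Q = ([Co²⁺(aq)]^2·[Sn⁴⁺(aq)]) / ([Co³⁺(aq)]^2·[Sn²⁺(aq)]) = 0.00449, giving log Q = −2.347.
E = E° − (0.0591/n)·log Q = +1.67 − (0.0591/2)(−2.347) = +1.739 V.

+1.739 V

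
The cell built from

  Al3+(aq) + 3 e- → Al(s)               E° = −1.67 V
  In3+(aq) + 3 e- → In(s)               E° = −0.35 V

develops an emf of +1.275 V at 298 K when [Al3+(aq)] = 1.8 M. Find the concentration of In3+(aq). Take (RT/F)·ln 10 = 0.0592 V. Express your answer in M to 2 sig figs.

The In³⁺/In couple has the larger reduction potential, so it is the cathode: E°cell = −0.35 − (−1.67) = +1.32 V and n = 3.
Since E = E° − (0.0592/n)·log Q, log Q = n(E° − E)/0.0592 = 2.280.
Balancing electrons gives In3+(aq) + Al(s) → In(s) + Al3+(aq); thus Q = [Al3+(aq)] / [In3+(aq)].
Substituting the known concentrations and solving, log [In3+(aq)] = −2.025 and [In3+(aq)] = 0.0094 M.

0.0094 M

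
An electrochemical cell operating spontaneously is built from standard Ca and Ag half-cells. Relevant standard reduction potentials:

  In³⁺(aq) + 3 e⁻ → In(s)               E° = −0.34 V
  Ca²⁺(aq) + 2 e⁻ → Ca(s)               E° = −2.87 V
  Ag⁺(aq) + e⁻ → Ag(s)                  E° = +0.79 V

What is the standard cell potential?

+3.66 V

Of the two couples in this cell, the one with the more positive reduction potential is reduced at the cathode: here that is Ag⁺/Ag (+0.79 V); Ca²⁺/Ca (−2.87 V) is the anode.
E°cell = E°(cathode) − E°(anode) = +0.79 − (−2.87) = +3.66 V.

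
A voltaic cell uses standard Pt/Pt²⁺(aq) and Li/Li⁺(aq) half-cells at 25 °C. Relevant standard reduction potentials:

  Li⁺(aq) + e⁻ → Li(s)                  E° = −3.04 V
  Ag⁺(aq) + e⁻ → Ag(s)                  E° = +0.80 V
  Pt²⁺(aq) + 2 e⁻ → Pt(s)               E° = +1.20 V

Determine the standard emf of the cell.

+4.24 V

The Pt²⁺/Pt couple has the higher E°, so Pt ion is reduced (cathode) and Li is oxidized (anode).
E°cell = E°(cathode) − E°(anode) = +1.20 − (−3.04) = +4.24 V.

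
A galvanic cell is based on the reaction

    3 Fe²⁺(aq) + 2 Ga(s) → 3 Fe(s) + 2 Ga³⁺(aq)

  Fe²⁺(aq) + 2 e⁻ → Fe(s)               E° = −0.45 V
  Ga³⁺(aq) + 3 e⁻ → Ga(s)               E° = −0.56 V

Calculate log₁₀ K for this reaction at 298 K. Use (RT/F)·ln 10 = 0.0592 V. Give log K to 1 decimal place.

log K = 11.1

The Fe²⁺/Fe couple is reduced (cathode); E°cell = −0.45 − (−0.56) = +0.11 V with n = 6.
At equilibrium E = 0, so log K = nE°cell / 0.0592 = (6)(+0.11) / 0.0592 = 11.1.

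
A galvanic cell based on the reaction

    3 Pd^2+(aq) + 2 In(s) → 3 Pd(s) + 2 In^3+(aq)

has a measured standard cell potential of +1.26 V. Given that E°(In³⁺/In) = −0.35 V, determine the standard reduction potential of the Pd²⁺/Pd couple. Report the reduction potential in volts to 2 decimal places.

+0.91 V

In the reaction as written the Pd²⁺/Pd couple is reduced (cathode) and In³⁺/In is oxidized (anode), so E°cell = E°(Pd²⁺/Pd) − E°(In³⁺/In).
E°(Pd²⁺/Pd) = E°cell + E°(anode) = +1.26 + (−0.35) = +0.91 V.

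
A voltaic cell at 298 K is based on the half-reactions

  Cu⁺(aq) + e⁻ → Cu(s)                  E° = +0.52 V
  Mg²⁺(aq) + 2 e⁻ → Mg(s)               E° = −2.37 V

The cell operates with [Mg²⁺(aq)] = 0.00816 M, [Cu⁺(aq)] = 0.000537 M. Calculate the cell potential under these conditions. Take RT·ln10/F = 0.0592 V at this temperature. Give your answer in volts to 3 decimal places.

+2.758 V

Since E°(Cu⁺/Cu) > E°(Mg²⁺/Mg), Cu⁺/Cu serves as the cathode.
E°cell = E°cat − E°an = +0.52 − (−2.37) = +2.89 V; n = 2.
For the overall reaction 2 Cu⁺(aq) + Mg(s) → 2 Cu(s) + Mg²⁺(aq), Q = [Mg²⁺(aq)] / [Cu⁺(aq)]^2 = 2.83×10^4, giving log Q = 4.452.
Applying E = E° − (RT ln10/nF)·log Q gives +2.89 − (0.0592/2)(4.452) = +2.758 V.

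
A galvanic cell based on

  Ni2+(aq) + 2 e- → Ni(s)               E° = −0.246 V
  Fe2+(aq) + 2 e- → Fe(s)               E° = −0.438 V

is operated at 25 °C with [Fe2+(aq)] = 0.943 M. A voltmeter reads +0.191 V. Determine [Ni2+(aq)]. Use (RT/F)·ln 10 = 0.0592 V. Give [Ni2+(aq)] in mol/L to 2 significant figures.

Ni²⁺/Ni is the cathode (higher E°); E°cell = −0.246 − (−0.438) = +0.192 V with n = 2.
From the Nernst equation, log Q = n(E° − E)/0.0592 = 2·(+0.192 − (+0.191))/0.0592 = 0.034.
The balanced reaction is Ni2+(aq) + Fe(s) → Ni(s) + Fe2+(aq), so Q = [Fe2+(aq)] / [Ni2+(aq)].
Solving for the unknown gives log [Ni2+(aq)] = −0.059, so [Ni2+(aq)] ≈ 0.87 M.

0.87 M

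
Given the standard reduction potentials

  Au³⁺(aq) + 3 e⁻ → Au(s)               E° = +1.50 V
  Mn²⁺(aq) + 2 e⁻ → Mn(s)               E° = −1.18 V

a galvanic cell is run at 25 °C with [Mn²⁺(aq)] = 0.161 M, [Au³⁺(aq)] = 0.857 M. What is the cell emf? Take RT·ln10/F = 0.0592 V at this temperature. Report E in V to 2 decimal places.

+2.70 V

The Au³⁺/Au couple has the more positive E°, so it is the cathode; Mn²⁺/Mn is the anode.
The standard potential is +1.50 − (−1.18) = +2.68 V and the balanced reaction transfers n = 6 electrons.
Balancing gives 2 Au³⁺(aq) + 3 Mn(s) → 2 Au(s) + 3 Mn²⁺(aq); hence Q = [Mn²⁺(aq)]^3 / [Au³⁺(aq)]^2 = 0.00568 (log Q = −2.245).
E = E° − (0.0592/n)·log Q = +2.68 − (0.0592/6)(−2.245) = +2.70 V.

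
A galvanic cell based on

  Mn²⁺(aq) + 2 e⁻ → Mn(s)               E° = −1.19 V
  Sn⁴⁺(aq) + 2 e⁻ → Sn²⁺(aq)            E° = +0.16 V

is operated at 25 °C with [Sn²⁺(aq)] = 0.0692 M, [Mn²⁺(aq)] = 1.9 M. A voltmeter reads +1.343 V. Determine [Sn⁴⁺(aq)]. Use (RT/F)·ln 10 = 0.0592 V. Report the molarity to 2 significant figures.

Sn⁴⁺/Sn²⁺ is the cathode (higher E°); E°cell = +0.16 − (−1.19) = +1.35 V with n = 2.
From the Nernst equation, log Q = n(E° − E)/0.0592 = 2·(+1.35 − (+1.343))/0.0592 = 0.236.
Balancing electrons gives Sn⁴⁺(aq) + Mn(s) → Sn²⁺(aq) + Mn²⁺(aq); thus Q = ([Sn²⁺(aq)]·[Mn²⁺(aq)]) / [Sn⁴⁺(aq)].
Substituting the known concentrations and solving, log [Sn⁴⁺(aq)] = −1.117 and [Sn⁴⁺(aq)] = 0.076 M.

0.076 M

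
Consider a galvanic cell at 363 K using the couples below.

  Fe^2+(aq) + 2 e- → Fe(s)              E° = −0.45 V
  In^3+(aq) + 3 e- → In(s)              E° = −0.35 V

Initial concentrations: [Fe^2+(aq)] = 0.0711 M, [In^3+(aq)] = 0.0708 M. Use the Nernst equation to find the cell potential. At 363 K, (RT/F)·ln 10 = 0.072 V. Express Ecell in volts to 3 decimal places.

+0.114 V

Since E°(In³⁺/In) > E°(Fe²⁺/Fe), In³⁺/In serves as the cathode.
E°cell = −0.35 − (−0.45) = +0.10 V, with n = 6 electrons transferred.
Balancing gives 2 In^3+(aq) + 3 Fe(s) → 2 In(s) + 3 Fe^2+(aq); hence Q = [Fe^2+(aq)]^3 / [In^3+(aq)]^2 = 0.0717 (log Q = −1.144).
By the Nernst equation, E = +0.10 − (0.072/6)·(−1.144) = +0.114 V.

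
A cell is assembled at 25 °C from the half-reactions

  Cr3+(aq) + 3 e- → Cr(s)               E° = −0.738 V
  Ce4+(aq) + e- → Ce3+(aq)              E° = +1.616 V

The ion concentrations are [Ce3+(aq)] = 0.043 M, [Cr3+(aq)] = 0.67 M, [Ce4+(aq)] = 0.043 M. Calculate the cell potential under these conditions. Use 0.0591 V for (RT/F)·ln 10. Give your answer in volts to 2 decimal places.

The Ce⁴⁺/Ce³⁺ couple has the more positive E°, so it is the cathode; Cr³⁺/Cr is the anode.
E°cell = E°cat − E°an = +1.616 − (−0.738) = +2.354 V; n = 3.
Balancing gives 3 Ce4+(aq) + Cr(s) → 3 Ce3+(aq) + Cr3+(aq); hence Q = ([Ce3+(aq)]^3·[Cr3+(aq)]) / [Ce4+(aq)]^3 = 0.67 (log Q = −0.174).
By the Nernst equation, E = +2.354 − (0.0591/3)·(−0.174) = +2.36 V.

+2.36 V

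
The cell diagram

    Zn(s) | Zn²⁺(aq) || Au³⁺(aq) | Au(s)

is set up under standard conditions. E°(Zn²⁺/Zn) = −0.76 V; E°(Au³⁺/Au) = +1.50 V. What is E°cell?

+2.26 V

By convention the left-hand electrode in cell notation is the anode (oxidation) and the right-hand electrode is the cathode (reduction).
E°cell = E°(right) − E°(left) = +1.50 − (−0.76) = +2.26 V.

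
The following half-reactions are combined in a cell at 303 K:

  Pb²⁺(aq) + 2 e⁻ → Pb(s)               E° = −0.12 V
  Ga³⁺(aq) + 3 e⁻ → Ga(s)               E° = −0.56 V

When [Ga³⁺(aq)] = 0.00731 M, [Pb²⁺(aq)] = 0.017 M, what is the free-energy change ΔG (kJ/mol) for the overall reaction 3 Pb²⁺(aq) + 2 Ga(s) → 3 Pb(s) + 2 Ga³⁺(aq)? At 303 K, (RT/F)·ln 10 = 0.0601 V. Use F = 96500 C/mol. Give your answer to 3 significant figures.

E°cell = −0.12 − (−0.56) = +0.44 V; the balanced reaction transfers n = 6 electrons.
Q = [Ga³⁺(aq)]^2 / [Pb²⁺(aq)]^3 = 10.9, so log Q = 1.036 and E = +0.44 − (0.0601/6)(1.036) = +0.4296 V.
Finally ΔG = −nFE = −(6)(96500 C/mol)(+0.4296 V) = −249 kJ/mol.

−249 kJ/mol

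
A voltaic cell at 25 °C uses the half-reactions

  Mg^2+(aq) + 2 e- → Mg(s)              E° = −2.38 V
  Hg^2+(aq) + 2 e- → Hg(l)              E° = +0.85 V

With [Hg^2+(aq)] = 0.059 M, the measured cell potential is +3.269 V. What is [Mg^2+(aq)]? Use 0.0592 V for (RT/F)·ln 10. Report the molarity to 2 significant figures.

0.0028 M

Hg²⁺/Hg is the cathode (higher E°); E°cell = +0.85 − (−2.38) = +3.23 V with n = 2.
From the Nernst equation, log Q = n(E° − E)/0.0592 = 2·(+3.23 − (+3.269))/0.0592 = −1.318.
For Hg^2+(aq) + Mg(s) → Hg(l) + Mg^2+(aq), the reaction quotient is Q = [Mg^2+(aq)] / [Hg^2+(aq)].
Substituting the known concentrations and solving, log [Mg^2+(aq)] = −2.547 and [Mg^2+(aq)] = 0.0028 M.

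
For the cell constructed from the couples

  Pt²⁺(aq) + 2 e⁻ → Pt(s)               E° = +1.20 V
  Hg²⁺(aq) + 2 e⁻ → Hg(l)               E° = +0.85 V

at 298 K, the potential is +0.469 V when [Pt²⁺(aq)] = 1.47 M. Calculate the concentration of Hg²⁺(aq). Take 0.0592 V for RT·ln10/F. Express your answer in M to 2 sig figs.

0.00014 M

Pt²⁺/Pt is the cathode (higher E°); E°cell = +1.20 − (+0.85) = +0.35 V with n = 2.
Rearranging E = E° − (0.0592/n)·log Q gives log Q = 2(+0.35 − (+0.469))/0.0592 = −4.020.
Balancing electrons gives Pt²⁺(aq) + Hg(l) → Pt(s) + Hg²⁺(aq); thus Q = [Hg²⁺(aq)] / [Pt²⁺(aq)].
Solving for the unknown gives log [Hg²⁺(aq)] = −3.853, so [Hg²⁺(aq)] ≈ 0.00014 M.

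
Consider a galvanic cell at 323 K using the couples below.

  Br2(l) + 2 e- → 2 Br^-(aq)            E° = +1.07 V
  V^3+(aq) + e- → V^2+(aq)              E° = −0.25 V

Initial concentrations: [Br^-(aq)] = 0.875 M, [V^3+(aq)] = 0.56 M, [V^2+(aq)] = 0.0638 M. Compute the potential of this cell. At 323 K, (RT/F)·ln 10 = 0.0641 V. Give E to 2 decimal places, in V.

+1.26 V

The Br₂/Br⁻ couple has the more positive E°, so it is the cathode; V³⁺/V²⁺ is the anode.
The standard potential is +1.07 − (−0.25) = +1.32 V and the balanced reaction transfers n = 2 electrons.
For the overall reaction Br2(l) + 2 V^2+(aq) → 2 Br^-(aq) + 2 V^3+(aq), Q = ([Br^-(aq)]^2·[V^3+(aq)]^2) / [V^2+(aq)]^2 = 59, giving log Q = 1.771.
E = E° − (0.0641/n)·log Q = +1.32 − (0.0641/2)(1.771) = +1.26 V.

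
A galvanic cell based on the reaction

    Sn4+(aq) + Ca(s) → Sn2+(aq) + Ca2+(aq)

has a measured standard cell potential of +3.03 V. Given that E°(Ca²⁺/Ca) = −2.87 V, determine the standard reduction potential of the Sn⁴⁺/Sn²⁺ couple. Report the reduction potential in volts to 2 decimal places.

In the reaction as written the Sn⁴⁺/Sn²⁺ couple is reduced (cathode) and Ca²⁺/Ca is oxidized (anode), so E°cell = E°(Sn⁴⁺/Sn²⁺) − E°(Ca²⁺/Ca).
E°(Sn⁴⁺/Sn²⁺) = E°cell + E°(anode) = +3.03 + (−2.87) = +0.16 V.

+0.16 V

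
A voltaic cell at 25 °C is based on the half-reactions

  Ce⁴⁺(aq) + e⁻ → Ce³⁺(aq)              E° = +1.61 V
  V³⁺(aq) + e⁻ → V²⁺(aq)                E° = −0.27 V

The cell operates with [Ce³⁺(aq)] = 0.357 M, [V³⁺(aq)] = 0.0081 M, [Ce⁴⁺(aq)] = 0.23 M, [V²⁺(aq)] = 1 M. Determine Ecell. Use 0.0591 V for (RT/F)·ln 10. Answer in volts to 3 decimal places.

+1.992 V

Ce⁴⁺/Ce³⁺ is reduced (cathode, E° = +1.61 V) and V³⁺/V²⁺ is oxidized (anode).
The standard potential is +1.61 − (−0.27) = +1.88 V and the balanced reaction transfers n = 1 electron.
For the overall reaction Ce⁴⁺(aq) + V²⁺(aq) → Ce³⁺(aq) + V³⁺(aq), Q = ([Ce³⁺(aq)]·[V³⁺(aq)]) / ([Ce⁴⁺(aq)]·[V²⁺(aq)]) = 0.0126, giving log Q = −1.901.
By the Nernst equation, E = +1.88 − (0.0591/1)·(−1.901) = +1.992 V.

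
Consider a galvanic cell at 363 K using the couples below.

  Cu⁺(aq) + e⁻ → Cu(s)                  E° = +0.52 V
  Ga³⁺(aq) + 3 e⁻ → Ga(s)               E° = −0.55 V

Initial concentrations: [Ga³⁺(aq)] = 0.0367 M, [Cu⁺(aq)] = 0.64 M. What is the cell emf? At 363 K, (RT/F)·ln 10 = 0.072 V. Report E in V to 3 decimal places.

Cu⁺/Cu is reduced (cathode, E° = +0.52 V) and Ga³⁺/Ga is oxidized (anode).
E°cell = +0.52 − (−0.55) = +1.07 V, with n = 3 electrons transferred.
The balanced reaction is 3 Cu⁺(aq) + Ga(s) → 3 Cu(s) + Ga³⁺(aq), so Q = [Ga³⁺(aq)] / [Cu⁺(aq)]^3 = 0.14 and log Q = −0.854.
By the Nernst equation, E = +1.07 − (0.072/3)·(−0.854) = +1.090 V.

+1.090 V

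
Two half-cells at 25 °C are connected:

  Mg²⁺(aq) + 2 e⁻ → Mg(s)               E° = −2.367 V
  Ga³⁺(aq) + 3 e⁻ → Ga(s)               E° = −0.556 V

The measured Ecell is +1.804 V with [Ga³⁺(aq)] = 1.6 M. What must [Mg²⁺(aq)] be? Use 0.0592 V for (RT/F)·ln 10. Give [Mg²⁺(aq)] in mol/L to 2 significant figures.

Ga³⁺/Ga is the cathode (higher E°); E°cell = −0.556 − (−2.367) = +1.811 V with n = 6.
Rearranging E = E° − (0.0592/n)·log Q gives log Q = 6(+1.811 − (+1.804))/0.0592 = 0.709.
Balancing electrons gives 2 Ga³⁺(aq) + 3 Mg(s) → 2 Ga(s) + 3 Mg²⁺(aq); thus Q = [Mg²⁺(aq)]^3 / [Ga³⁺(aq)]^2.
Isolating [Mg²⁺(aq)] in Q = 10^{0.709} yields log [Mg²⁺(aq)] = 0.372, i.e. 2.4 M.

2.4 M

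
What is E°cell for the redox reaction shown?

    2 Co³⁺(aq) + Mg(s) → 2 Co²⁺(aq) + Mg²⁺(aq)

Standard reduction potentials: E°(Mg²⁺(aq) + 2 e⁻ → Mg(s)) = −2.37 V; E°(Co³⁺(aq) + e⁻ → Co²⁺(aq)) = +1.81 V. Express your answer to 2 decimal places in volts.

+4.18 V

In the reaction as written, Co³⁺(aq) is reduced (cathode) and Mg²⁺(aq) is produced by oxidation at the anode.
E°cell = E°(cathode) − E°(anode) = +1.81 − (−2.37) = +4.18 V.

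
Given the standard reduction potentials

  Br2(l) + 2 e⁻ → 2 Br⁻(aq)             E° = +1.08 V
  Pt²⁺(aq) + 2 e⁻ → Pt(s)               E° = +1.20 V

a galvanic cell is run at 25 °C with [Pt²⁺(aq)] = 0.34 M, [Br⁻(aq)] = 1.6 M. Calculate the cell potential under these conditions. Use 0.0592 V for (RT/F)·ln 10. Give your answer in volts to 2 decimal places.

Since E°(Pt²⁺/Pt) > E°(Br₂/Br⁻), Pt²⁺/Pt serves as the cathode.
E°cell = +1.20 − (+1.08) = +0.12 V, with n = 2 electrons transferred.
For the overall reaction Pt²⁺(aq) + 2 Br⁻(aq) → Pt(s) + Br2(l), Q = 1 / ([Pt²⁺(aq)]·[Br⁻(aq)]^2) = 1.15, giving log Q = 0.060.
E = E° − (0.0592/n)·log Q = +0.12 − (0.0592/2)(0.060) = +0.12 V.

+0.12 V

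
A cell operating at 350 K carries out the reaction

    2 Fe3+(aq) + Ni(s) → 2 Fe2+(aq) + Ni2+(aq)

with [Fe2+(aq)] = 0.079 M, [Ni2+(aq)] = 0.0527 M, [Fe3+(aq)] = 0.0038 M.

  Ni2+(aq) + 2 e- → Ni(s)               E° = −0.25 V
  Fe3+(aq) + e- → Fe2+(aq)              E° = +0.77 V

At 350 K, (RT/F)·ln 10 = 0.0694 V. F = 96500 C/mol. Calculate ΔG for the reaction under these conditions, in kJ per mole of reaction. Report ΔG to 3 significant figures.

−188 kJ/mol

With Fe³⁺/Fe²⁺ reduced at the cathode, E°cell = +0.77 − (−0.25) = +1.02 V and n = 2.
The reaction quotient is ([Fe2+(aq)]^2·[Ni2+(aq)]) / [Fe3+(aq)]^2 = 22.8; by Nernst, E = +1.02 − (0.0694/2)(1.357) = +0.9729 V.
Then ΔG = −nFE = −2 × 96500 × +0.9729 J/mol = −188 kJ/mol.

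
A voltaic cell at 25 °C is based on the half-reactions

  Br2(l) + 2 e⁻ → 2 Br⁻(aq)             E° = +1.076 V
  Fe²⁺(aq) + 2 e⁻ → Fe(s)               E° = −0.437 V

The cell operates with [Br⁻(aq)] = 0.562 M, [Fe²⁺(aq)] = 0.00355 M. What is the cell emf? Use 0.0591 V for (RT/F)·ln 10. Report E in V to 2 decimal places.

Since E°(Br₂/Br⁻) > E°(Fe²⁺/Fe), Br₂/Br⁻ serves as the cathode.
E°cell = E°cat − E°an = +1.076 − (−0.437) = +1.513 V; n = 2.
For the overall reaction Br2(l) + Fe(s) → 2 Br⁻(aq) + Fe²⁺(aq), Q = [Br⁻(aq)]^2·[Fe²⁺(aq)] = 0.00112, giving log Q = −2.950.
By the Nernst equation, E = +1.513 − (0.0591/2)·(−2.950) = +1.60 V.

+1.60 V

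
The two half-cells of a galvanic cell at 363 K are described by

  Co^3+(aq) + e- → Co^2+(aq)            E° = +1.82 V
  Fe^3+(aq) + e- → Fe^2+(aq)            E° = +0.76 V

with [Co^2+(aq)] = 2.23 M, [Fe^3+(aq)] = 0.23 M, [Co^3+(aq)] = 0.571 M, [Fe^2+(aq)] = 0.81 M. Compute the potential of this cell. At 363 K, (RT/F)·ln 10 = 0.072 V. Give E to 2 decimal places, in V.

The Co³⁺/Co²⁺ couple has the more positive E°, so it is the cathode; Fe³⁺/Fe²⁺ is the anode.
The standard potential is +1.82 − (+0.76) = +1.06 V and the balanced reaction transfers n = 1 electron.
The balanced reaction is Co^3+(aq) + Fe^2+(aq) → Co^2+(aq) + Fe^3+(aq), so Q = ([Co^2+(aq)]·[Fe^3+(aq)]) / ([Co^3+(aq)]·[Fe^2+(aq)]) = 1.11 and log Q = 0.045.
By the Nernst equation, E = +1.06 − (0.072/1)·(0.045) = +1.06 V.

+1.06 V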